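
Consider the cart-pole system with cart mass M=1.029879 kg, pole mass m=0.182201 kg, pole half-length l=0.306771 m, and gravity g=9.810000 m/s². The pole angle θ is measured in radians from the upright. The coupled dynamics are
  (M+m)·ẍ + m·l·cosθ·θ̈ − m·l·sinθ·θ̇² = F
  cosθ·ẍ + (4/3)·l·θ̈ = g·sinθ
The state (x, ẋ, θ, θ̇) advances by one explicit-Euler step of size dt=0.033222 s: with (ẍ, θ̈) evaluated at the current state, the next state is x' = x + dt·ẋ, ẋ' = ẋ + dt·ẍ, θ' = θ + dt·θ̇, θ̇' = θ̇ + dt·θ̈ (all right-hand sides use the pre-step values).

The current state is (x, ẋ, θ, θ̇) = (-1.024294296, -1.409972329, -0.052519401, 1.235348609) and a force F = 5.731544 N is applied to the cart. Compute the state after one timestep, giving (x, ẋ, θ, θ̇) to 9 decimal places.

(-1.071136397, -1.230944413, -0.011478650, 0.756433514)

sinθ=-0.052495260, cosθ=0.998621173
temp = (F + m·l·θ̇²·sinθ)/(M+m) = (5.731544 + -0.004477795)/1.212080 = 4.724990269
θ̈ = (g·sinθ − cosθ·temp)/(l·(4/3 − m·cos²θ/(M+m))) = -14.415600958
ẍ = temp − m·l·θ̈·cosθ/(M+m) = 5.388836196
Euler: x'=-1.024294296+0.033222·-1.409972329=-1.071136397, ẋ'=-1.409972329+0.033222·5.388836196=-1.230944413
       θ'=-0.052519401+0.033222·1.235348609=-0.011478650, θ̇'=1.235348609+0.033222·-14.415600958=0.756433514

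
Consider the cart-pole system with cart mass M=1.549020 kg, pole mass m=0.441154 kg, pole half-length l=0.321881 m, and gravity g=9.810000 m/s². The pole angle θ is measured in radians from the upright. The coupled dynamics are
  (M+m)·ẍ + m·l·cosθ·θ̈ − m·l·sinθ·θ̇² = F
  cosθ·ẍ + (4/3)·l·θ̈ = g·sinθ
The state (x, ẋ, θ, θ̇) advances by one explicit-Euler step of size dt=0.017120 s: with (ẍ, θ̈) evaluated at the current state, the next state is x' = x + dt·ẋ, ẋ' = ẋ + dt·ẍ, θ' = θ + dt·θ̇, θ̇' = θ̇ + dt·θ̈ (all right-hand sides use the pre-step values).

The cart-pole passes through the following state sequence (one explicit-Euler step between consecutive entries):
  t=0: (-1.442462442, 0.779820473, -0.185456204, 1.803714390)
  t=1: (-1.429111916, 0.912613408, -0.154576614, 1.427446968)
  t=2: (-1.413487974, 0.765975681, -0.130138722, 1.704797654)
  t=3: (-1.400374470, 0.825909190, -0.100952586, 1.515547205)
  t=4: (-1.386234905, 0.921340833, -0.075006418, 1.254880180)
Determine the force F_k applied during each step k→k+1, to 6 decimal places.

step 0→1:
  ẍ = (ẋ'−ẋ)/dt = (0.912613408−0.779820473)/0.017120 = 7.756597
  θ̈ = (θ̇'−θ̇)/dt = (1.427446968−1.803714390)/0.017120 = -21.978237
  sinθ=-0.184395, cosθ=0.982852
  F = (M+m)·ẍ + m·l·cosθ·θ̈ − m·l·sinθ·θ̇² = 15.436977 + -3.067373 − -0.085186 = 12.454790
step 1→2:
  ẍ = (ẋ'−ẋ)/dt = (0.765975681−0.912613408)/0.017120 = -8.565288
  θ̈ = (θ̇'−θ̇)/dt = (1.704797654−1.427446968)/0.017120 = 16.200391
  sinθ=-0.153962, cosθ=0.988077
  F = (M+m)·ẍ + m·l·cosθ·θ̈ − m·l·sinθ·θ̇² = -17.046413 + 2.273012 − -0.044547 = -14.728854
step 2→3:
  ẍ = (ẋ'−ẋ)/dt = (0.825909190−0.765975681)/0.017120 = 3.500789
  θ̈ = (θ̇'−θ̇)/dt = (1.515547205−1.704797654)/0.017120 = -11.054349
  sinθ=-0.129772, cosθ=0.991544
  F = (M+m)·ẍ + m·l·cosθ·θ̈ − m·l·sinθ·θ̇² = 6.967179 + -1.556434 − -0.053556 = 5.464302
step 3→4:
  ẍ = (ẋ'−ẋ)/dt = (0.921340833−0.825909190)/0.017120 = 5.574278
  θ̈ = (θ̇'−θ̇)/dt = (1.254880180−1.515547205)/0.017120 = -15.225878
  sinθ=-0.100781, cosθ=0.994909
  F = (M+m)·ẍ + m·l·cosθ·θ̈ − m·l·sinθ·θ̇² = 11.093784 + -2.151053 − -0.032870 = 8.975601

F_0 = 12.454790 N
F_1 = -14.728854 N
F_2 = 5.464302 N
F_3 = 8.975601 N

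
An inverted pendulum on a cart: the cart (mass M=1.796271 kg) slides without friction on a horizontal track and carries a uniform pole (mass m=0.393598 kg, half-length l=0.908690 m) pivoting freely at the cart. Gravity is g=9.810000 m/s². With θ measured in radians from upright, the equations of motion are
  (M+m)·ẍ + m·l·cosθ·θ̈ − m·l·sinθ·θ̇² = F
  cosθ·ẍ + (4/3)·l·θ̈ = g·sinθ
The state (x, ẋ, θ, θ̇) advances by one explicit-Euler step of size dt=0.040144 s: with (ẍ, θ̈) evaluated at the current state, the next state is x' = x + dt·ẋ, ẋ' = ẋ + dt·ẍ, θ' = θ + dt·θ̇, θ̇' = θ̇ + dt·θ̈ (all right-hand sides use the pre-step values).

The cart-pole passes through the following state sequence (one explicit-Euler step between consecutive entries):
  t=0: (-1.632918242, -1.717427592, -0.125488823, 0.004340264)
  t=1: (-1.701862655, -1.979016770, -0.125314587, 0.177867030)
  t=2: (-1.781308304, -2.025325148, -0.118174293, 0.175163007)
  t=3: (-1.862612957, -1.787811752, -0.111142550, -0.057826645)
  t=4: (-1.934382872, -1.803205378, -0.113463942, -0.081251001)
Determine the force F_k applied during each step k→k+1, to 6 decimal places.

F_0 = -12.735918 N
F_1 = -2.548626 N
F_2 = 10.896413 N
F_3 = -1.047004 N

step 0→1:
  ẍ = (ẋ'−ẋ)/dt = (-1.979016770−-1.717427592)/0.040144 = -6.516271
  θ̈ = (θ̇'−θ̇)/dt = (0.177867030−0.004340264)/0.040144 = 4.322608
  sinθ=-0.125160, cosθ=0.992137
  F = (M+m)·ẍ + m·l·cosθ·θ̈ − m·l·sinθ·θ̇² = -14.269780 + 1.533861 − -0.000001 = -12.735918
step 1→2:
  ẍ = (ẋ'−ẋ)/dt = (-2.025325148−-1.979016770)/0.040144 = -1.153557
  θ̈ = (θ̇'−θ̇)/dt = (0.175163007−0.177867030)/0.040144 = -0.067358
  sinθ=-0.124987, cosθ=0.992158
  F = (M+m)·ẍ + m·l·cosθ·θ̈ − m·l·sinθ·θ̇² = -2.526138 + -0.023902 − -0.001414 = -2.548626
step 2→3:
  ẍ = (ẋ'−ẋ)/dt = (-1.787811752−-2.025325148)/0.040144 = 5.916535
  θ̈ = (θ̇'−θ̇)/dt = (-0.057826645−0.175163007)/0.040144 = -5.803847
  sinθ=-0.117899, cosθ=0.993026
  F = (M+m)·ẍ + m·l·cosθ·θ̈ − m·l·sinθ·θ̇² = 12.956437 + -2.061318 − -0.001294 = 10.896413
step 3→4:
  ẍ = (ẋ'−ẋ)/dt = (-1.803205378−-1.787811752)/0.040144 = -0.383460
  θ̈ = (θ̇'−θ̇)/dt = (-0.081251001−-0.057826645)/0.040144 = -0.583508
  sinθ=-0.110914, cosθ=0.993830
  F = (M+m)·ẍ + m·l·cosθ·θ̈ − m·l·sinθ·θ̇² = -0.839728 + -0.207409 − -0.000133 = -1.047004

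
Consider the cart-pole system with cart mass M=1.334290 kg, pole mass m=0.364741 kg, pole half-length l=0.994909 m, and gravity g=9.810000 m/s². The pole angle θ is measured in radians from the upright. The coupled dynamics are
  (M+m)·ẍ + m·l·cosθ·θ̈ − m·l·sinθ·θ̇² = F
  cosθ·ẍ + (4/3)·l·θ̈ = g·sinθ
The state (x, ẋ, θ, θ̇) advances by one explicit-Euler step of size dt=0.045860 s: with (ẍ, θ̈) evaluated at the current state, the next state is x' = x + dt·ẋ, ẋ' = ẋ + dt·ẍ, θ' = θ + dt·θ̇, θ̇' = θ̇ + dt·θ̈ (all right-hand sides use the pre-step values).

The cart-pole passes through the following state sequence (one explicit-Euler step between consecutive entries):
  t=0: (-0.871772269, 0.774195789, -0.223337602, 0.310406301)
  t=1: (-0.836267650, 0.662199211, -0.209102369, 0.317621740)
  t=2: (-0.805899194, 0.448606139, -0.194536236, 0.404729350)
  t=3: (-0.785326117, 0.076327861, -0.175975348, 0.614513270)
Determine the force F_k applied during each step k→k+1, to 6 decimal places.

F_0 = -4.085852 N
F_1 = -7.231385 N
F_2 = -12.152073 N

step 0→1:
  ẍ = (ẋ'−ẋ)/dt = (0.662199211−0.774195789)/0.045860 = -2.442141
  θ̈ = (θ̇'−θ̇)/dt = (0.317621740−0.310406301)/0.045860 = 0.157336
  sinθ=-0.221486, cosθ=0.975164
  F = (M+m)·ẍ + m·l·cosθ·θ̈ − m·l·sinθ·θ̇² = -4.149273 + 0.055677 − -0.007744 = -4.085852
step 1→2:
  ẍ = (ẋ'−ẋ)/dt = (0.448606139−0.662199211)/0.045860 = -4.657503
  θ̈ = (θ̇'−θ̇)/dt = (0.404729350−0.317621740)/0.045860 = 1.899425
  sinθ=-0.207582, cosθ=0.978218
  F = (M+m)·ẍ + m·l·cosθ·θ̈ − m·l·sinθ·θ̇² = -7.913241 + 0.674257 − -0.007599 = -7.231385
step 2→3:
  ẍ = (ẋ'−ẋ)/dt = (0.076327861−0.448606139)/0.045860 = -8.117712
  θ̈ = (θ̇'−θ̇)/dt = (0.614513270−0.404729350)/0.045860 = 4.574442
  sinθ=-0.193312, cosθ=0.981137
  F = (M+m)·ẍ + m·l·cosθ·θ̈ − m·l·sinθ·θ̇² = -13.792245 + 1.628681 − -0.011491 = -12.152073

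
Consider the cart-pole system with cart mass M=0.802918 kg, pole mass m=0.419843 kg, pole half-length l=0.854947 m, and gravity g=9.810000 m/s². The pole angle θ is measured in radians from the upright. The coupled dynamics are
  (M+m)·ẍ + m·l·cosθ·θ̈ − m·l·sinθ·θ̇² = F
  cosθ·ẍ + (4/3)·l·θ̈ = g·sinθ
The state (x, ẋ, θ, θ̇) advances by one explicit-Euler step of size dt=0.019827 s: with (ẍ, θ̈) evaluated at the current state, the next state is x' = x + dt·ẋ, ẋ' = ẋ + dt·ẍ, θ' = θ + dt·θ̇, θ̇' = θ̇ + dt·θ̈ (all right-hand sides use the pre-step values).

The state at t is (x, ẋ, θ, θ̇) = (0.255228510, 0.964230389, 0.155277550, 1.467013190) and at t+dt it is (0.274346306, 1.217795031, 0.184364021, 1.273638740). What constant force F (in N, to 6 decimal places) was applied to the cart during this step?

F = 12.059557 N

ẍ = (ẋ'−ẋ)/dt = (1.217795031−0.964230389)/0.019827 = 12.788856
θ̈ = (θ̇'−θ̇)/dt = (1.273638740−1.467013190)/0.019827 = -9.753087
sinθ=0.154654, cosθ=0.987969
F = (M+m)·ẍ + m·l·cosθ·θ̈ − m·l·sinθ·θ̇² = 15.637714 + -3.458688 − 0.119469 = 12.059557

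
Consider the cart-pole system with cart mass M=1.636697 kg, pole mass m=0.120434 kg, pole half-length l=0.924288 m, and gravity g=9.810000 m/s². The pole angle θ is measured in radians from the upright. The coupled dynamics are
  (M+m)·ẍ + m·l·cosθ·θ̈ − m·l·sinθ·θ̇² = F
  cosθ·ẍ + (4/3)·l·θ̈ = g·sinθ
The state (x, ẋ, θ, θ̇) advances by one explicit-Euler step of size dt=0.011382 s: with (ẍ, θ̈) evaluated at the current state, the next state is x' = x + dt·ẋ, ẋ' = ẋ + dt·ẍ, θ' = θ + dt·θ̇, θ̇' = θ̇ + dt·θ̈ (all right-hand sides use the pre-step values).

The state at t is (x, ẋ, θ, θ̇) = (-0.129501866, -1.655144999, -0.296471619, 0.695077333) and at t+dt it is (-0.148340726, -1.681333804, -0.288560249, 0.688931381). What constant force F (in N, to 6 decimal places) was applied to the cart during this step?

F = -4.084750 N

ẍ = (ẋ'−ẋ)/dt = (-1.681333804−-1.655144999)/0.011382 = -2.300897
θ̈ = (θ̇'−θ̇)/dt = (0.688931381−0.695077333)/0.011382 = -0.539971
sinθ=-0.292148, cosθ=0.956373
F = (M+m)·ẍ + m·l·cosθ·θ̈ − m·l·sinθ·θ̇² = -4.042977 + -0.057485 − -0.015712 = -4.084750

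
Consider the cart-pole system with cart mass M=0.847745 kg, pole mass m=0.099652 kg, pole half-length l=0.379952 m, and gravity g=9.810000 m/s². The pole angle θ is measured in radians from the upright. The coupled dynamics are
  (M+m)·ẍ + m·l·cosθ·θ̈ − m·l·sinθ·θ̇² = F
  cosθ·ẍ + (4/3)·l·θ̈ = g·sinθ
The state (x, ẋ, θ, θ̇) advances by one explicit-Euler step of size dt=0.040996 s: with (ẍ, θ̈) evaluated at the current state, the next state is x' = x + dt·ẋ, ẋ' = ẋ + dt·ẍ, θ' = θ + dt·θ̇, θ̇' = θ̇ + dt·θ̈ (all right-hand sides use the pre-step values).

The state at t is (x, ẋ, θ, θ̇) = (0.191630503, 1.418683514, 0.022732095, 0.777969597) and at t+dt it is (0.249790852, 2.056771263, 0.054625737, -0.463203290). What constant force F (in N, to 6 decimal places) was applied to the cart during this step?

ẍ = (ẋ'−ẋ)/dt = (2.056771263−1.418683514)/0.040996 = 15.564634
θ̈ = (θ̇'−θ̇)/dt = (-0.463203290−0.777969597)/0.040996 = -30.275463
sinθ=0.022730, cosθ=0.999742
F = (M+m)·ẍ + m·l·cosθ·θ̈ − m·l·sinθ·θ̇² = 14.745888 + -1.146023 − 0.000521 = 13.599344

F = 13.599344 N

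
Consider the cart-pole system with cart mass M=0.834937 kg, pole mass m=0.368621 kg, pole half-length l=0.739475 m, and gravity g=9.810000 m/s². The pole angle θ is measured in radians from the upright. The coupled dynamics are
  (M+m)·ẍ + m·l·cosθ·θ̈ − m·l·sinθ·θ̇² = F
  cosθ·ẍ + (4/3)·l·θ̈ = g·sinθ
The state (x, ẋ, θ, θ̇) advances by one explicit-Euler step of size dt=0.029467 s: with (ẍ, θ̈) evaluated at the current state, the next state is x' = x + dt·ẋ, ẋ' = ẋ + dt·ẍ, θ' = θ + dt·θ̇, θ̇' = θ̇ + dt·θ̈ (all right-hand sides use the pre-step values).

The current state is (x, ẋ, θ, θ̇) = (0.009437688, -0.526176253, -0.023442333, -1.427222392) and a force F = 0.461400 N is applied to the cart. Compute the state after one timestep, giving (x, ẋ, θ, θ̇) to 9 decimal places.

sinθ=-0.023440186, cosθ=0.999725241
temp = (F + m·l·θ̇²·sinθ)/(M+m) = (0.461400 + -0.013015112)/1.203558 = 0.372549464
θ̈ = (g·sinθ − cosθ·temp)/(l·(4/3 − m·cos²θ/(M+m))) = -0.793034868
ẍ = temp − m·l·θ̈·cosθ/(M+m) = 0.552109418
Euler: x'=0.009437688+0.029467·-0.526176253=-0.006067148, ẋ'=-0.526176253+0.029467·0.552109418=-0.509907245
       θ'=-0.023442333+0.029467·-1.427222392=-0.065498295, θ̇'=-1.427222392+0.029467·-0.793034868=-1.450590750

(-0.006067148, -0.509907245, -0.065498295, -1.450590750)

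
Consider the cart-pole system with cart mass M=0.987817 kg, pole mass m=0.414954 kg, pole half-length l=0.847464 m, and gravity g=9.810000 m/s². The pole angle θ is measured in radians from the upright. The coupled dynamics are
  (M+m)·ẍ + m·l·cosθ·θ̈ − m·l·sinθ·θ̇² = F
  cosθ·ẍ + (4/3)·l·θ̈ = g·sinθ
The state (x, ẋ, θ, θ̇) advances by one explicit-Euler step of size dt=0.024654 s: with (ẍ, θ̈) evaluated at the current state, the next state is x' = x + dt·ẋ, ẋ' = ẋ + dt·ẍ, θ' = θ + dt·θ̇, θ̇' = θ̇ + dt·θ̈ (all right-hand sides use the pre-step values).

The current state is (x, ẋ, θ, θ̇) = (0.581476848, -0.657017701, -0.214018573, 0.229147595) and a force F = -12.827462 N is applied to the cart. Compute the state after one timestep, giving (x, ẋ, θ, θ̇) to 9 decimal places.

sinθ=-0.212388495, cosθ=0.977185309
temp = (F + m·l·θ̇²·sinθ)/(M+m) = (-12.827462 + -0.003921776)/1.402771 = -9.147169264
θ̈ = (g·sinθ − cosθ·temp)/(l·(4/3 − m·cos²θ/(M+m))) = 7.697244145
ẍ = temp − m·l·θ̈·cosθ/(M+m) = -11.032756484
Euler: x'=0.581476848+0.024654·-0.657017701=0.565278734, ẋ'=-0.657017701+0.024654·-11.032756484=-0.929019279
       θ'=-0.214018573+0.024654·0.229147595=-0.208369168, θ̇'=0.229147595+0.024654·7.697244145=0.418915452

(0.565278734, -0.929019279, -0.208369168, 0.418915452)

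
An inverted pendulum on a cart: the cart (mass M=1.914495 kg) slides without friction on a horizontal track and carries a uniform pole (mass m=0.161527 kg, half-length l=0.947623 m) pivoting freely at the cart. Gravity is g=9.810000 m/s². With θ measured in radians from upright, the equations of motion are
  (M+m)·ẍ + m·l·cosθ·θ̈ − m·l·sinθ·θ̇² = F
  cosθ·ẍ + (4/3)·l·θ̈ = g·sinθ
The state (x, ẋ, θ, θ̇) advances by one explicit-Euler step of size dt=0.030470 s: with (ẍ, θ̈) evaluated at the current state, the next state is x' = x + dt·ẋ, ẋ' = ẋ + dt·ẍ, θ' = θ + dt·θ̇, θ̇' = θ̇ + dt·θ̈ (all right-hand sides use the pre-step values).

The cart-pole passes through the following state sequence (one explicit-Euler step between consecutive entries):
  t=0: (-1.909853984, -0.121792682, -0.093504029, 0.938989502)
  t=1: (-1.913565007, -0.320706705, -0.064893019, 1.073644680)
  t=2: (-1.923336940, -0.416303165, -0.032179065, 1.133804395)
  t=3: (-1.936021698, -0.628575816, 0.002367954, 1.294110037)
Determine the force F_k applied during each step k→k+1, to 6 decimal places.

step 0→1:
  ẍ = (ẋ'−ẋ)/dt = (-0.320706705−-0.121792682)/0.030470 = -6.528192
  θ̈ = (θ̇'−θ̇)/dt = (1.073644680−0.938989502)/0.030470 = 4.419271
  sinθ=-0.093368, cosθ=0.995632
  F = (M+m)·ẍ + m·l·cosθ·θ̈ − m·l·sinθ·θ̇² = -13.552671 + 0.673488 − -0.012601 = -12.866582
step 1→2:
  ẍ = (ẋ'−ẋ)/dt = (-0.416303165−-0.320706705)/0.030470 = -3.137396
  θ̈ = (θ̇'−θ̇)/dt = (1.133804395−1.073644680)/0.030470 = 1.974392
  sinθ=-0.064847, cosθ=0.997895
  F = (M+m)·ẍ + m·l·cosθ·θ̈ − m·l·sinθ·θ̇² = -6.513303 + 0.301578 − -0.011442 = -6.200284
step 2→3:
  ẍ = (ẋ'−ẋ)/dt = (-0.628575816−-0.416303165)/0.030470 = -6.966611
  θ̈ = (θ̇'−θ̇)/dt = (1.294110037−1.133804395)/0.030470 = 5.261098
  sinθ=-0.032174, cosθ=0.999482
  F = (M+m)·ẍ + m·l·cosθ·θ̈ − m·l·sinθ·θ̇² = -14.462839 + 0.804882 − -0.006331 = -13.651626

F_0 = -12.866582 N
F_1 = -6.200284 N
F_2 = -13.651626 N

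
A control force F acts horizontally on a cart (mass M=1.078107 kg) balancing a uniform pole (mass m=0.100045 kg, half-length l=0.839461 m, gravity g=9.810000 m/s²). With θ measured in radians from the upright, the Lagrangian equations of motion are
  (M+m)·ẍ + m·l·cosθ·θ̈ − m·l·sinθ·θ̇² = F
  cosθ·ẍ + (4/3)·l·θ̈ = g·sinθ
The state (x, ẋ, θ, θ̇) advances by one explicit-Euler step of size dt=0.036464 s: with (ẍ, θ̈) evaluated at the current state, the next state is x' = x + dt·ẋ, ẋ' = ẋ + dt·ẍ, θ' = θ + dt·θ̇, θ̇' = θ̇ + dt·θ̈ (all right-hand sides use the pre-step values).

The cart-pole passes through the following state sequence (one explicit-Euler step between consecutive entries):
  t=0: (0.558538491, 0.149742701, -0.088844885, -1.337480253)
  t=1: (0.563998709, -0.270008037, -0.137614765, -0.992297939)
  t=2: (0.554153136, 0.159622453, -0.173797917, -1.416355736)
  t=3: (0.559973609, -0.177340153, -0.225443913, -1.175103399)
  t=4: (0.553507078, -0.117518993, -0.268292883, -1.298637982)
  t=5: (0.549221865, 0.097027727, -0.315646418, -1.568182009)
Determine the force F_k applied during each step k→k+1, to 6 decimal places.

F_0 = -12.756930 N
F_1 = 12.925251 N
F_2 = -10.310848 N
F_3 = 1.681421 N
F_4 = 6.370947 N

step 0→1:
  ẍ = (ẋ'−ẋ)/dt = (-0.270008037−0.149742701)/0.036464 = -11.511374
  θ̈ = (θ̇'−θ̇)/dt = (-0.992297939−-1.337480253)/0.036464 = 9.466386
  sinθ=-0.088728, cosθ=0.996056
  F = (M+m)·ẍ + m·l·cosθ·θ̈ − m·l·sinθ·θ̇² = -13.562148 + 0.791888 − -0.013330 = -12.756930
step 1→2:
  ẍ = (ẋ'−ẋ)/dt = (0.159622453−-0.270008037)/0.036464 = 11.782319
  θ̈ = (θ̇'−θ̇)/dt = (-1.416355736−-0.992297939)/0.036464 = -11.629492
  sinθ=-0.137181, cosθ=0.990546
  F = (M+m)·ẍ + m·l·cosθ·θ̈ − m·l·sinθ·θ̇² = 13.881363 + -0.967456 − -0.011344 = 12.925251
step 2→3:
  ẍ = (ẋ'−ẋ)/dt = (-0.177340153−0.159622453)/0.036464 = -9.240967
  θ̈ = (θ̇'−θ̇)/dt = (-1.175103399−-1.416355736)/0.036464 = 6.616179
  sinθ=-0.172924, cosθ=0.984935
  F = (M+m)·ẍ + m·l·cosθ·θ̈ − m·l·sinθ·θ̇² = -10.887263 + 0.547281 − -0.029134 = -10.310848
step 3→4:
  ẍ = (ẋ'−ẋ)/dt = (-0.117518993−-0.177340153)/0.036464 = 1.640554
  θ̈ = (θ̇'−θ̇)/dt = (-1.298637982−-1.175103399)/0.036464 = -3.387851
  sinθ=-0.223539, cosθ=0.974695
  F = (M+m)·ẍ + m·l·cosθ·θ̈ − m·l·sinθ·θ̇² = 1.932822 + -0.277325 − -0.025924 = 1.681421
step 4→5:
  ẍ = (ẋ'−ẋ)/dt = (0.097027727−-0.117518993)/0.036464 = 5.883796
  θ̈ = (θ̇'−θ̇)/dt = (-1.568182009−-1.298637982)/0.036464 = -7.392059
  sinθ=-0.265086, cosθ=0.964225
  F = (M+m)·ẍ + m·l·cosθ·θ̈ − m·l·sinθ·θ̇² = 6.932005 + -0.598604 − -0.037546 = 6.370947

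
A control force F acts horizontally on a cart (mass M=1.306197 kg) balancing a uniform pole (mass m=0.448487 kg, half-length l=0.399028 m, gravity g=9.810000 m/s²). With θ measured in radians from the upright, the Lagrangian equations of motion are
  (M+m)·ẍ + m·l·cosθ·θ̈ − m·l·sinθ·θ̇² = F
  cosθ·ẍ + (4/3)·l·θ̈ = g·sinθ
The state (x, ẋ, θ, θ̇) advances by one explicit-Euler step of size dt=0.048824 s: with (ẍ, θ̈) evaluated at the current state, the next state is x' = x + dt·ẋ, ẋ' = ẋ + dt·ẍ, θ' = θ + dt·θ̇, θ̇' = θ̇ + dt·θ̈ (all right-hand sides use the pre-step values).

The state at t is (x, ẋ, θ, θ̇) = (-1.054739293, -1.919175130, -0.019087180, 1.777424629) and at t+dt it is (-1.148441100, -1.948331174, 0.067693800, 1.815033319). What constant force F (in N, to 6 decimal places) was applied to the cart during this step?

F = -0.899222 N

ẍ = (ẋ'−ẋ)/dt = (-1.948331174−-1.919175130)/0.048824 = -0.597166
θ̈ = (θ̇'−θ̇)/dt = (1.815033319−1.777424629)/0.048824 = 0.770291
sinθ=-0.019086, cosθ=0.999818
F = (M+m)·ẍ + m·l·cosθ·θ̈ − m·l·sinθ·θ̇² = -1.047838 + 0.137825 − -0.010791 = -0.899222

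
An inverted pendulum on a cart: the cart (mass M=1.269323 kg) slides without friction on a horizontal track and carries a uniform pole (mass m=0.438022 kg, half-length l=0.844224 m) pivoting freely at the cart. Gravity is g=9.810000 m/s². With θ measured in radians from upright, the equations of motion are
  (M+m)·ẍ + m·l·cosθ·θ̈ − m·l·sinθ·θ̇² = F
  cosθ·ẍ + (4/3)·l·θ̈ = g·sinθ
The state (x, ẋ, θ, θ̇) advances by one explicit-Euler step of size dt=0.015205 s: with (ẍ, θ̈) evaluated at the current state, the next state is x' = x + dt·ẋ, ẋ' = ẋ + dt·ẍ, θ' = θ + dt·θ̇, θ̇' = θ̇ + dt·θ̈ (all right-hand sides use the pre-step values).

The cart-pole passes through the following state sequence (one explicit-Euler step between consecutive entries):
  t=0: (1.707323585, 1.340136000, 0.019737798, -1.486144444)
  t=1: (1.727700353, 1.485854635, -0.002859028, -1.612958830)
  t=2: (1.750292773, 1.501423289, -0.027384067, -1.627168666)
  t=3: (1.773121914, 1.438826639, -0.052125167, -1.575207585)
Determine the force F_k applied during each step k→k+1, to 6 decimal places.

step 0→1:
  ẍ = (ẋ'−ẋ)/dt = (1.485854635−1.340136000)/0.015205 = 9.583600
  θ̈ = (θ̇'−θ̇)/dt = (-1.612958830−-1.486144444)/0.015205 = -8.340308
  sinθ=0.019737, cosθ=0.999805
  F = (M+m)·ẍ + m·l·cosθ·θ̈ − m·l·sinθ·θ̇² = 16.362511 + -3.083551 − 0.016119 = 13.262841
step 1→2:
  ẍ = (ẋ'−ẋ)/dt = (1.501423289−1.485854635)/0.015205 = 1.023917
  θ̈ = (θ̇'−θ̇)/dt = (-1.627168666−-1.612958830)/0.015205 = -0.934550
  sinθ=-0.002859, cosθ=0.999996
  F = (M+m)·ẍ + m·l·cosθ·θ̈ − m·l·sinθ·θ̇² = 1.748179 + -0.345585 − -0.002751 = 1.405345
step 2→3:
  ẍ = (ẋ'−ẋ)/dt = (1.438826639−1.501423289)/0.015205 = -4.116846
  θ̈ = (θ̇'−θ̇)/dt = (-1.575207585−-1.627168666)/0.015205 = 3.417368
  sinθ=-0.027381, cosθ=0.999625
  F = (M+m)·ẍ + m·l·cosθ·θ̈ − m·l·sinθ·θ̇² = -7.028877 + 1.263230 − -0.026808 = -5.738839

F_0 = 13.262841 N
F_1 = 1.405345 N
F_2 = -5.738839 N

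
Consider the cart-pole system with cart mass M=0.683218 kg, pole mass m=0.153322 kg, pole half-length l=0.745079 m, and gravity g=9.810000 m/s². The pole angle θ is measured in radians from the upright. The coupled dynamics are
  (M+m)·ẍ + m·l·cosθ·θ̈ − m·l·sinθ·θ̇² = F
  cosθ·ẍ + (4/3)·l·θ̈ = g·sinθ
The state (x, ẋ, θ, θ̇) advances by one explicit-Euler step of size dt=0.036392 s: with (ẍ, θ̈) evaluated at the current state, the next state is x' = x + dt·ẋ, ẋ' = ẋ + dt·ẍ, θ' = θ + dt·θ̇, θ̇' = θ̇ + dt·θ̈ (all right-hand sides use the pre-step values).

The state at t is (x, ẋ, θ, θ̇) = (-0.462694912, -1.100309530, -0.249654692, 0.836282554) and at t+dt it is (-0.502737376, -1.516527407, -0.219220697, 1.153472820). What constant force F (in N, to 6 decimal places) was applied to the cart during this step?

ẍ = (ẋ'−ẋ)/dt = (-1.516527407−-1.100309530)/0.036392 = -11.437071
θ̈ = (θ̇'−θ̇)/dt = (1.153472820−0.836282554)/0.036392 = 8.715934
sinθ=-0.247069, cosθ=0.968998
F = (M+m)·ẍ + m·l·cosθ·θ̈ − m·l·sinθ·θ̇² = -9.567567 + 0.964814 − -0.019739 = -8.583014

F = -8.583014 N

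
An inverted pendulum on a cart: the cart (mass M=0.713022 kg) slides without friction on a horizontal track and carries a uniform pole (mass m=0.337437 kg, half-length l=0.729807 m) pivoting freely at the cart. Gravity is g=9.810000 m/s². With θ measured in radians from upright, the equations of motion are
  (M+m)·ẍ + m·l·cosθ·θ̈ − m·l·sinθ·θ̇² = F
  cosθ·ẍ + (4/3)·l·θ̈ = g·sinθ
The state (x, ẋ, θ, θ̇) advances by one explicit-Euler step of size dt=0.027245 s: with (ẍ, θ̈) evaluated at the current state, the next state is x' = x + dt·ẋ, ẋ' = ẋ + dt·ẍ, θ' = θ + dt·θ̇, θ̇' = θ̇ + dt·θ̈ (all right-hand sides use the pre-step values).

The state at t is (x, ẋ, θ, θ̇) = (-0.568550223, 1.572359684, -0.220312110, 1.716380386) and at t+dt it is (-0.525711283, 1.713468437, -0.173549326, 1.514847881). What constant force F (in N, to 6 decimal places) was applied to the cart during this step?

F = 3.821541 N

ẍ = (ẋ'−ẋ)/dt = (1.713468437−1.572359684)/0.027245 = 5.179253
θ̈ = (θ̇'−θ̇)/dt = (1.514847881−1.716380386)/0.027245 = -7.397046
sinθ=-0.218534, cosθ=0.975829
F = (M+m)·ẍ + m·l·cosθ·θ̈ − m·l·sinθ·θ̇² = 5.440593 + -1.777595 − -0.158543 = 3.821541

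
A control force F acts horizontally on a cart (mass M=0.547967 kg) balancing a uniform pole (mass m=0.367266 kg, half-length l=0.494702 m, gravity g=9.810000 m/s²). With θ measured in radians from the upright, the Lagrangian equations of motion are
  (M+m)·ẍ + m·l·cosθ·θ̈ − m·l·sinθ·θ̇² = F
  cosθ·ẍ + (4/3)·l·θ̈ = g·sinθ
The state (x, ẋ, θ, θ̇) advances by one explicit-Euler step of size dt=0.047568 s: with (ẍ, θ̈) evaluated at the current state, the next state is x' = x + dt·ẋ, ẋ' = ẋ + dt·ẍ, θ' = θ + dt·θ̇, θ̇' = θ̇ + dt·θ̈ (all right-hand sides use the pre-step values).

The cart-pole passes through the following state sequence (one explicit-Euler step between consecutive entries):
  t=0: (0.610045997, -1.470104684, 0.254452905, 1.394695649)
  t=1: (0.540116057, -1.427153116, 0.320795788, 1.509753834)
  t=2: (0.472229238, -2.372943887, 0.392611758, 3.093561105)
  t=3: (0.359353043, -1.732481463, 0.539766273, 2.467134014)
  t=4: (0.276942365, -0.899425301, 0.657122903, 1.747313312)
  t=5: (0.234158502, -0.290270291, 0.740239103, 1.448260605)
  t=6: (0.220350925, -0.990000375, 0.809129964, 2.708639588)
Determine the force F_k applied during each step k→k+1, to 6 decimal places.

F_0 = 1.162768 N
F_1 = -12.587307 N
F_2 = 9.446967 N
F_3 = 13.101587 N
F_4 = 10.477247 N
F_5 = -10.165947 N

step 0→1:
  ẍ = (ẋ'−ẋ)/dt = (-1.427153116−-1.470104684)/0.047568 = 0.902951
  θ̈ = (θ̇'−θ̇)/dt = (1.509753834−1.394695649)/0.047568 = 2.418815
  sinθ=0.251716, cosθ=0.967801
  F = (M+m)·ẍ + m·l·cosθ·θ̈ − m·l·sinθ·θ̇² = 0.826410 + 0.425317 − 0.088960 = 1.162768
step 1→2:
  ẍ = (ẋ'−ẋ)/dt = (-2.372943887−-1.427153116)/0.047568 = -19.882921
  θ̈ = (θ̇'−θ̇)/dt = (3.093561105−1.509753834)/0.047568 = 33.295646
  sinθ=0.315322, cosθ=0.948985
  F = (M+m)·ẍ + m·l·cosθ·θ̈ − m·l·sinθ·θ̇² = -18.197505 + 5.740782 − 0.130584 = -12.587307
step 2→3:
  ẍ = (ẋ'−ẋ)/dt = (-1.732481463−-2.372943887)/0.047568 = 13.464144
  θ̈ = (θ̇'−θ̇)/dt = (2.467134014−3.093561105)/0.047568 = -13.169086
  sinθ=0.382603, cosθ=0.923913
  F = (M+m)·ẍ + m·l·cosθ·θ̈ − m·l·sinθ·θ̇² = 12.322829 + -2.210605 − 0.665258 = 9.446967
step 3→4:
  ẍ = (ẋ'−ẋ)/dt = (-0.899425301−-1.732481463)/0.047568 = 17.512953
  θ̈ = (θ̇'−θ̇)/dt = (1.747313312−2.467134014)/0.047568 = -15.132457
  sinθ=0.513936, cosθ=0.857829
  F = (M+m)·ẍ + m·l·cosθ·θ̈ − m·l·sinθ·θ̇² = 16.028433 + -2.358492 − 0.568353 = 13.101587
step 4→5:
  ẍ = (ẋ'−ẋ)/dt = (-0.290270291−-0.899425301)/0.047568 = 12.805983
  θ̈ = (θ̇'−θ̇)/dt = (1.448260605−1.747313312)/0.047568 = -6.286846
  sinθ=0.610841, cosθ=0.791753
  F = (M+m)·ẍ + m·l·cosθ·θ̈ − m·l·sinθ·θ̇² = 11.720458 + -0.904372 − 0.338840 = 10.477247
step 5→6:
  ẍ = (ẋ'−ẋ)/dt = (-0.990000375−-0.290270291)/0.047568 = -14.710101
  θ̈ = (θ̇'−θ̇)/dt = (2.708639588−1.448260605)/0.047568 = 26.496363
  sinθ=0.674464, cosθ=0.738307
  F = (M+m)·ẍ + m·l·cosθ·θ̈ − m·l·sinθ·θ̇² = -13.463170 + 3.554249 − 0.257026 = -10.165947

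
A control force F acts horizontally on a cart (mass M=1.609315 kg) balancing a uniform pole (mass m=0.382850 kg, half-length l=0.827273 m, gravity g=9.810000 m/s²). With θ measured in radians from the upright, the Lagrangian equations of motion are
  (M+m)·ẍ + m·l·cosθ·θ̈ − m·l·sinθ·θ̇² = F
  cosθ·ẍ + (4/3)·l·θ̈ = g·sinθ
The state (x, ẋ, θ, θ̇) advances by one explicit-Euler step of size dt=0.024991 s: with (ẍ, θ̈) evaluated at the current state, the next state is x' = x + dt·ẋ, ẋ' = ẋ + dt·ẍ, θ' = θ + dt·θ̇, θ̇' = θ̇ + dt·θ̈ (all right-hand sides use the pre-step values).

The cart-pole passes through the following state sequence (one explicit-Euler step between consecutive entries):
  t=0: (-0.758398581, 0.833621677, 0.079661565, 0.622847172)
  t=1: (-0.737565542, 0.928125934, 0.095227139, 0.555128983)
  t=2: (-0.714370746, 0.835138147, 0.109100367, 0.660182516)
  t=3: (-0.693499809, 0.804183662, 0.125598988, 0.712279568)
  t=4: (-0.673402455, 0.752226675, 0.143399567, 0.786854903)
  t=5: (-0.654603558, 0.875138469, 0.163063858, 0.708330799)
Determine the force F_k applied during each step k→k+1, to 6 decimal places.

step 0→1:
  ẍ = (ẋ'−ẋ)/dt = (0.928125934−0.833621677)/0.024991 = 3.781532
  θ̈ = (θ̇'−θ̇)/dt = (0.555128983−0.622847172)/0.024991 = -2.709703
  sinθ=0.079577, cosθ=0.996829
  F = (M+m)·ẍ + m·l·cosθ·θ̈ − m·l·sinθ·θ̇² = 7.533435 + -0.855499 − 0.009778 = 6.668158
step 1→2:
  ẍ = (ẋ'−ẋ)/dt = (0.835138147−0.928125934)/0.024991 = -3.720851
  θ̈ = (θ̇'−θ̇)/dt = (0.660182516−0.555128983)/0.024991 = 4.203655
  sinθ=0.095083, cosθ=0.995469
  F = (M+m)·ẍ + m·l·cosθ·θ̈ − m·l·sinθ·θ̇² = -7.412549 + 1.325356 − 0.009280 = -6.096474
step 2→3:
  ẍ = (ẋ'−ẋ)/dt = (0.804183662−0.835138147)/0.024991 = -1.238625
  θ̈ = (θ̇'−θ̇)/dt = (0.712279568−0.660182516)/0.024991 = 2.084633
  sinθ=0.108884, cosθ=0.994054
  F = (M+m)·ẍ + m·l·cosθ·θ̈ − m·l·sinθ·θ̇² = -2.467546 + 0.656322 − 0.015030 = -1.826254
step 3→4:
  ẍ = (ẋ'−ẋ)/dt = (0.752226675−0.804183662)/0.024991 = -2.079028
  θ̈ = (θ̇'−θ̇)/dt = (0.786854903−0.712279568)/0.024991 = 2.984088
  sinθ=0.125269, cosθ=0.992123
  F = (M+m)·ẍ + m·l·cosθ·θ̈ − m·l·sinθ·θ̇² = -4.141767 + 0.937680 − 0.020129 = -3.224216
step 4→5:
  ẍ = (ẋ'−ẋ)/dt = (0.875138469−0.752226675)/0.024991 = 4.918242
  θ̈ = (θ̇'−θ̇)/dt = (0.708330799−0.786854903)/0.024991 = -3.142095
  sinθ=0.142909, cosθ=0.989736
  F = (M+m)·ẍ + m·l·cosθ·θ̈ − m·l·sinθ·θ̇² = 9.797950 + -0.984955 − 0.028024 = 8.784972

F_0 = 6.668158 N
F_1 = -6.096474 N
F_2 = -1.826254 N
F_3 = -3.224216 N
F_4 = 8.784972 N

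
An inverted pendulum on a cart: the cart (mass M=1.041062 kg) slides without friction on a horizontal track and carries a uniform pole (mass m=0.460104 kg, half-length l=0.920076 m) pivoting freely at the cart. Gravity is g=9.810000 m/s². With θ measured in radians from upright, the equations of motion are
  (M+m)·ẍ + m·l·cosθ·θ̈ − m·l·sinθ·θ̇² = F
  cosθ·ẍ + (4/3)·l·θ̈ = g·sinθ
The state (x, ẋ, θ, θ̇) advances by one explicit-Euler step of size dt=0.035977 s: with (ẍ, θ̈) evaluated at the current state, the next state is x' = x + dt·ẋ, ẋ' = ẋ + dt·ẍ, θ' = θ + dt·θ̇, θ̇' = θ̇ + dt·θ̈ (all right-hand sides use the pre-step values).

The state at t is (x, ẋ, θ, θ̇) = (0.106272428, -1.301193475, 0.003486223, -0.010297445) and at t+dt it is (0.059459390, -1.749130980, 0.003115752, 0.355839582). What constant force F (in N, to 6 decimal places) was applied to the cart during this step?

ẍ = (ẋ'−ẋ)/dt = (-1.749130980−-1.301193475)/0.035977 = -12.450663
θ̈ = (θ̇'−θ̇)/dt = (0.355839582−-0.010297445)/0.035977 = 10.176975
sinθ=0.003486, cosθ=0.999994
F = (M+m)·ẍ + m·l·cosθ·θ̈ − m·l·sinθ·θ̇² = -18.690512 + 4.308199 − 0.000000 = -14.382313

F = -14.382313 N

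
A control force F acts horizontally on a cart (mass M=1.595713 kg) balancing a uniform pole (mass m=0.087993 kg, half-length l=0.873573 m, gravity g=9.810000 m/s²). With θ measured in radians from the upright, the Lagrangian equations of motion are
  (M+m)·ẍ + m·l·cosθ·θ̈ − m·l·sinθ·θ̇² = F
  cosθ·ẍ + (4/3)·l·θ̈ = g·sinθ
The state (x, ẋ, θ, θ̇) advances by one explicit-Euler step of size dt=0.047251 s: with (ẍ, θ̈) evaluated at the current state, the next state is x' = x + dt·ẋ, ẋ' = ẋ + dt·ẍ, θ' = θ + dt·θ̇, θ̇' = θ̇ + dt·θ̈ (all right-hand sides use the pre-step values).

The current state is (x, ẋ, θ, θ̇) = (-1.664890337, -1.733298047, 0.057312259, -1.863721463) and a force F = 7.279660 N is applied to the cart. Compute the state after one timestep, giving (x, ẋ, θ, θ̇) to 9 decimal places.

(-1.746790403, -1.521332788, -0.030750444, -2.022608320)

sinθ=0.057280889, cosθ=0.998358102
temp = (F + m·l·θ̇²·sinθ)/(M+m) = (7.279660 + 0.015293930)/1.683706 = 4.332676803
θ̈ = (g·sinθ − cosθ·temp)/(l·(4/3 − m·cos²θ/(M+m))) = -3.362613644
ẍ = temp − m·l·θ̈·cosθ/(M+m) = 4.485942296
Euler: x'=-1.664890337+0.047251·-1.733298047=-1.746790403, ẋ'=-1.733298047+0.047251·4.485942296=-1.521332788
       θ'=0.057312259+0.047251·-1.863721463=-0.030750444, θ̇'=-1.863721463+0.047251·-3.362613644=-2.022608320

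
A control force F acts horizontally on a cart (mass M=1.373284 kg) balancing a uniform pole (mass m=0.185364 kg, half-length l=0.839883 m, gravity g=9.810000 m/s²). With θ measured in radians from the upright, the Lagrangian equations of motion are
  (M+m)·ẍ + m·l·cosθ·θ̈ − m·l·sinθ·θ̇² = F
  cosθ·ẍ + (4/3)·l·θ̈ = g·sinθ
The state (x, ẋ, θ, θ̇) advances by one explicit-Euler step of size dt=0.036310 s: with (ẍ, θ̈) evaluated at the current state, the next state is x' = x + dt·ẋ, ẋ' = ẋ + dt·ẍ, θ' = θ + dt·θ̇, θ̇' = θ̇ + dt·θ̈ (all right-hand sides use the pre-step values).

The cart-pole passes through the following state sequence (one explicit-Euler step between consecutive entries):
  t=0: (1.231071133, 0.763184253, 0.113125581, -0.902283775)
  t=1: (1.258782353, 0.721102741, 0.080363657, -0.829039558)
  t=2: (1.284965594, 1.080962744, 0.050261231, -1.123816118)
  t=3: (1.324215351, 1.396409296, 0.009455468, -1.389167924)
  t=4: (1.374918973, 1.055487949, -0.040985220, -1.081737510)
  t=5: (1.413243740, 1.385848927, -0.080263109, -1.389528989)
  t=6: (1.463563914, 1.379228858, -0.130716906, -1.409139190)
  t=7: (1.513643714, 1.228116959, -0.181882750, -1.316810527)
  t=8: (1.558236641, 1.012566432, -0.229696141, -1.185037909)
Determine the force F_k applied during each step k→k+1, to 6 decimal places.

step 0→1:
  ẍ = (ẋ'−ẋ)/dt = (0.721102741−0.763184253)/0.036310 = -1.158951
  θ̈ = (θ̇'−θ̇)/dt = (-0.829039558−-0.902283775)/0.036310 = 2.017191
  sinθ=0.112884, cosθ=0.993608
  F = (M+m)·ẍ + m·l·cosθ·θ̈ − m·l·sinθ·θ̇² = -1.806397 + 0.312037 − 0.014308 = -1.508667
step 1→2:
  ẍ = (ẋ'−ẋ)/dt = (1.080962744−0.721102741)/0.036310 = 9.910768
  θ̈ = (θ̇'−θ̇)/dt = (-1.123816118−-0.829039558)/0.036310 = -8.118330
  sinθ=0.080277, cosθ=0.996773
  F = (M+m)·ẍ + m·l·cosθ·θ̈ − m·l·sinθ·θ̇² = 15.447399 + -1.259816 − 0.008590 = 14.178994
step 2→3:
  ẍ = (ẋ'−ẋ)/dt = (1.396409296−1.080962744)/0.036310 = 8.687594
  θ̈ = (θ̇'−θ̇)/dt = (-1.389167924−-1.123816118)/0.036310 = -7.307954
  sinθ=0.050240, cosθ=0.998737
  F = (M+m)·ẍ + m·l·cosθ·θ̈ − m·l·sinθ·θ̇² = 13.540902 + -1.136295 − 0.009878 = 12.394728
step 3→4:
  ẍ = (ẋ'−ẋ)/dt = (1.055487949−1.396409296)/0.036310 = -9.389186
  θ̈ = (θ̇'−θ̇)/dt = (-1.081737510−-1.389167924)/0.036310 = 8.466825
  sinθ=0.009455, cosθ=0.999955
  F = (M+m)·ẍ + m·l·cosθ·θ̈ − m·l·sinθ·θ̇² = -14.634436 + 1.318091 − 0.002841 = -13.319186
step 4→5:
  ẍ = (ẋ'−ẋ)/dt = (1.385848927−1.055487949)/0.036310 = 9.098347
  θ̈ = (θ̇'−θ̇)/dt = (-1.389528989−-1.081737510)/0.036310 = -8.476769
  sinθ=-0.040974, cosθ=0.999160
  F = (M+m)·ẍ + m·l·cosθ·θ̈ − m·l·sinθ·θ̇² = 14.181120 + -1.318590 − -0.007464 = 12.869995
step 5→6:
  ẍ = (ẋ'−ẋ)/dt = (1.379228858−1.385848927)/0.036310 = -0.182321
  θ̈ = (θ̇'−θ̇)/dt = (-1.409139190−-1.389528989)/0.036310 = -0.540077
  sinθ=-0.080177, cosθ=0.996781
  F = (M+m)·ẍ + m·l·cosθ·θ̈ − m·l·sinθ·θ̇² = -0.284174 + -0.083811 − -0.024101 = -0.343884
step 6→7:
  ẍ = (ẋ'−ẋ)/dt = (1.228116959−1.379228858)/0.036310 = -4.161716
  θ̈ = (θ̇'−θ̇)/dt = (-1.316810527−-1.409139190)/0.036310 = 2.542789
  sinθ=-0.130345, cosθ=0.991469
  F = (M+m)·ẍ + m·l·cosθ·θ̈ − m·l·sinθ·θ̇² = -6.486650 + 0.392494 − -0.040295 = -6.053861
step 7→8:
  ẍ = (ẋ'−ẋ)/dt = (1.012566432−1.228116959)/0.036310 = -5.936396
  θ̈ = (θ̇'−θ̇)/dt = (-1.185037909−-1.316810527)/0.036310 = 3.629100
  sinθ=-0.180882, cosθ=0.983505
  F = (M+m)·ẍ + m·l·cosθ·θ̈ − m·l·sinθ·θ̇² = -9.252751 + 0.555673 − -0.048830 = -8.648248

F_0 = -1.508667 N
F_1 = 14.178994 N
F_2 = 12.394728 N
F_3 = -13.319186 N
F_4 = 12.869995 N
F_5 = -0.343884 N
F_6 = -6.053861 N
F_7 = -8.648248 N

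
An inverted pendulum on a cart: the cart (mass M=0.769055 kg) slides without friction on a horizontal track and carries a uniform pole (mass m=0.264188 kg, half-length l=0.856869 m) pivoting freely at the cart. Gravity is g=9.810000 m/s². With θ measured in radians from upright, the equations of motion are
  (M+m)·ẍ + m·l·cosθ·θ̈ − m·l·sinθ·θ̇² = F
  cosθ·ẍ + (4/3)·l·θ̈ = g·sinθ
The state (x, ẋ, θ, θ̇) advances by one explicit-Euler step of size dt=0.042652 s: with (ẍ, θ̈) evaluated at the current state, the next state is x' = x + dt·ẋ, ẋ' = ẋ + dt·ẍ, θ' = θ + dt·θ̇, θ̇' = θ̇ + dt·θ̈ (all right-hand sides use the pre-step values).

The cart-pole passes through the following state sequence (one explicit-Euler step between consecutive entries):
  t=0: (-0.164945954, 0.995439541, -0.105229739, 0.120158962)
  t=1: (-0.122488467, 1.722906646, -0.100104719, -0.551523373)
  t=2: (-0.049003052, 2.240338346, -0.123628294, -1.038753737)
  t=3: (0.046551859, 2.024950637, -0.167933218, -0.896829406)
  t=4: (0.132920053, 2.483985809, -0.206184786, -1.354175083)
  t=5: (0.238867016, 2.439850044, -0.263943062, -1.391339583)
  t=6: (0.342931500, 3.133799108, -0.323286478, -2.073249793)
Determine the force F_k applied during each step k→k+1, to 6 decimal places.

F_0 = 14.077986 N
F_1 = 9.968626 N
F_2 = -4.440127 N
F_3 = 8.757337 N
F_4 = -1.177272 N
F_5 = 13.431331 N

step 0→1:
  ẍ = (ẋ'−ẋ)/dt = (1.722906646−0.995439541)/0.042652 = 17.055873
  θ̈ = (θ̇'−θ̇)/dt = (-0.551523373−0.120158962)/0.042652 = -15.747968
  sinθ=-0.105036, cosθ=0.994468
  F = (M+m)·ẍ + m·l·cosθ·θ̈ − m·l·sinθ·θ̇² = 17.622862 + -3.545219 − -0.000343 = 14.077986
step 1→2:
  ẍ = (ẋ'−ẋ)/dt = (2.240338346−1.722906646)/0.042652 = 12.131476
  θ̈ = (θ̇'−θ̇)/dt = (-1.038753737−-0.551523373)/0.042652 = -11.423388
  sinθ=-0.099938, cosθ=0.994994
  F = (M+m)·ẍ + m·l·cosθ·θ̈ − m·l·sinθ·θ̇² = 12.534762 + -2.573018 − -0.006882 = 9.968626
step 2→3:
  ẍ = (ẋ'−ẋ)/dt = (2.024950637−2.240338346)/0.042652 = -5.049885
  θ̈ = (θ̇'−θ̇)/dt = (-0.896829406−-1.038753737)/0.042652 = 3.327495
  sinθ=-0.123314, cosθ=0.992368
  F = (M+m)·ẍ + m·l·cosθ·θ̈ − m·l·sinθ·θ̇² = -5.217759 + 0.747511 − -0.030121 = -4.440127
step 3→4:
  ẍ = (ẋ'−ẋ)/dt = (2.483985809−2.024950637)/0.042652 = 10.762336
  θ̈ = (θ̇'−θ̇)/dt = (-1.354175083−-0.896829406)/0.042652 = -10.722725
  sinθ=-0.167145, cosθ=0.985932
  F = (M+m)·ẍ + m·l·cosθ·θ̈ − m·l·sinθ·θ̇² = 11.120109 + -2.393204 − -0.030433 = 8.757337
step 4→5:
  ẍ = (ẋ'−ẋ)/dt = (2.439850044−2.483985809)/0.042652 = -1.034788
  θ̈ = (θ̇'−θ̇)/dt = (-1.391339583−-1.354175083)/0.042652 = -0.871343
  sinθ=-0.204727, cosθ=0.978819
  F = (M+m)·ẍ + m·l·cosθ·θ̈ − m·l·sinθ·θ̇² = -1.069187 + -0.193072 − -0.084987 = -1.177272
step 5→6:
  ẍ = (ẋ'−ẋ)/dt = (3.133799108−2.439850044)/0.042652 = 16.270024
  θ̈ = (θ̇'−θ̇)/dt = (-2.073249793−-1.391339583)/0.042652 = -15.987766
  sinθ=-0.260889, cosθ=0.965369
  F = (M+m)·ẍ + m·l·cosθ·θ̈ − m·l·sinθ·θ̇² = 16.810888 + -3.493885 − -0.114327 = 13.431331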